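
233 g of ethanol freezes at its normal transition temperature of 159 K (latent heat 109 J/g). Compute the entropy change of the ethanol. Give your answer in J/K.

ΔS = -160 J/K

Heat released by the substance: Q = −mL = −233 × 109 = −25397 J.
At constant T, ΔS = Q_rev/T = −25397 / 159 = -160 J/K.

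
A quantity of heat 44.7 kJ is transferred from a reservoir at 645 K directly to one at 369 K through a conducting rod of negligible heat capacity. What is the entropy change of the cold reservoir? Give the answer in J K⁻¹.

The cold reservoir gains heat Q, so ΔS_cold = +Q/T_C = 44700/369 = 121 J/K.

ΔS_cold = 121 J/K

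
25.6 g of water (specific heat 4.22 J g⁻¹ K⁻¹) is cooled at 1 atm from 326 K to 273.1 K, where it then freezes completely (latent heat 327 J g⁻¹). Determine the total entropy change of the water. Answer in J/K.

ΔS = -49.8 J/K

Cooling step: ΔS₁ = m c ln(T_tr/T_i) = 25.6 × 4.22 × ln(273.1/326) = -19.13 J/K.
Phase change: ΔS₂ = −mL/T_tr = −25.6 × 327 / 273.1 = -30.65 J/K.
ΔS_total = (-19.13) + (-30.65) = -49.8 J/K.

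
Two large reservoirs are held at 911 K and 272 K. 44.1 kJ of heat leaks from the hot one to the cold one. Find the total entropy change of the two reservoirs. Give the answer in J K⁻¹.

ΔS_hot = −Q/T_H = −44100/911 = -48.41 J/K and ΔS_cold = +Q/T_C = 44100/272 = 162.1 J/K.
ΔS_total = -48.41 + 162.1 = 114 J/K, positive as the second law requires.

ΔS_total = 114 J/K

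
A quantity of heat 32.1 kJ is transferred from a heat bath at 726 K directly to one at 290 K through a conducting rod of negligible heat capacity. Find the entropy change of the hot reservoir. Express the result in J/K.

ΔS_hot = -44.2 J/K

The hot reservoir loses heat Q, so ΔS_hot = −Q/T_H = −32100/726 = -44.2 J/K.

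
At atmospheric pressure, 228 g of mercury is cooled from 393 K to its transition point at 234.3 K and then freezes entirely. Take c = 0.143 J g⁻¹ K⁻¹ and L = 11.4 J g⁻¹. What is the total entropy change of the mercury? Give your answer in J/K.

ΔS = -28 J/K

Cooling step: ΔS₁ = m c ln(T_tr/T_i) = 228 × 0.143 × ln(234.3/393) = -16.863 J/K.
Phase change: ΔS₂ = −mL/T_tr = −228 × 11.4 / 234.3 = -11.093 J/K.
ΔS_total = (-16.863) + (-11.093) = -28 J/K.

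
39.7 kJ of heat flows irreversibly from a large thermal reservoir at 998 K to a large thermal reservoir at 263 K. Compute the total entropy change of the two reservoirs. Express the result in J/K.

ΔS_total = 111 J/K

ΔS_hot = −Q/T_H = −39700/998 = -39.78 J/K and ΔS_cold = +Q/T_C = 39700/263 = 151 J/K.
ΔS_total = -39.78 + 151 = 111 J/K, positive as the second law requires.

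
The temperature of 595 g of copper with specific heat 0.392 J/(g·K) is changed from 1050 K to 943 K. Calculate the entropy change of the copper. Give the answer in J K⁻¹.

ΔS = -25.1 J/K

ΔS = ∫dQ_rev/T = m c ln(T₂/T₁) = 595 × 0.392 × ln(943/1050) = -25.1 J/K.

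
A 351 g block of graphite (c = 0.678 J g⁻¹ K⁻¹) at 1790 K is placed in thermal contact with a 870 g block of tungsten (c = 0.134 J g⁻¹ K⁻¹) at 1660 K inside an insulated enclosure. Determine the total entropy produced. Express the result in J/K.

Energy balance: T_f = (m₁c₁T₁ + m₂c₂T₂)/(m₁c₁ + m₂c₂) = 1747.3 K.
ΔS₁ = m₁c₁ ln(T_f/T₁) = 237.978 × ln(1747.3/1790) = -5.752 J/K.
ΔS₂ = m₂c₂ ln(T_f/T₂) = 116.58 × ln(1747.3/1660) = 5.972 J/K.
ΔS_total = -5.752 + 5.972 = 0.22 J/K.

ΔS_total = 0.22 J/K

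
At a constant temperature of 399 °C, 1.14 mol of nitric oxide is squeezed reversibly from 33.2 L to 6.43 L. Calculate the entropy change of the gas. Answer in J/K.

ΔS_gas = -15.6 J/K

For an isothermal ideal gas ΔS_gas = nR ln(V₂/V₁) = 1.14 × 8.314 × ln(6.43/33.2) = -15.6 J/K.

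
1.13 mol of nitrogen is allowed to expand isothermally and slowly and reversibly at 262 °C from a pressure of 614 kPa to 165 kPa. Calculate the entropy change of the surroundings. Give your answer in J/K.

ΔS_surr = -12.3 J/K

For an isothermal ideal gas ΔS_gas = nR ln(P₁/P₂) = 1.13 × 8.314 × ln(614/165) = 12.3 J/K.
The process is reversible, so ΔS_surr = −ΔS_gas = -12.3 J/K and ΔS_universe = 0.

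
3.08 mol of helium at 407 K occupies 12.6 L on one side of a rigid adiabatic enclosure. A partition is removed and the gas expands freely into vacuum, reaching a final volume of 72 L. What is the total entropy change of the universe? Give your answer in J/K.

No heat is exchanged and no work is done, so the ideal-gas temperature stays constant.
Entropy is a state function; using a reversible isothermal path, ΔS_gas = nR ln(V₂/V₁) = 3.08 × 8.314 × ln(72/12.6) = 44.6 J/K.
The insulated surroundings exchange no heat, so ΔS_surr = 0 and ΔS_universe = ΔS_gas.

ΔS_universe = 44.6 J/K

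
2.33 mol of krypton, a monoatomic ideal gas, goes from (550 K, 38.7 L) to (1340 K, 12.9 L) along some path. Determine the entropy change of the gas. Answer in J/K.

Entropy is a state function: ΔS = nC_V ln(T₂/T₁) + nR ln(V₂/V₁), with C_V = 3R/2 = 12.47 J mol⁻¹ K⁻¹ for a monoatomic ideal gas.
ΔS = 2.33 × [12.47 × ln(1340/550) + 8.314 × ln(12.9/38.7)] = 4.59 J/K.

ΔS = 4.59 J/K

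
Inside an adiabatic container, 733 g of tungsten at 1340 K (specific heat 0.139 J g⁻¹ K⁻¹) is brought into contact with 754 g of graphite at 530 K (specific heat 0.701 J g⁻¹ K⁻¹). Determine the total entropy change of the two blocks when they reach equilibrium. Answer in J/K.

Energy balance: T_f = (m₁c₁T₁ + m₂c₂T₂)/(m₁c₁ + m₂c₂) = 660.91 K.
ΔS₁ = m₁c₁ ln(T_f/T₁) = 101.887 × ln(660.91/1340) = -72.02 J/K.
ΔS₂ = m₂c₂ ln(T_f/T₂) = 528.554 × ln(660.91/530) = 116.7 J/K.
ΔS_total = -72.02 + 116.7 = 44.7 J/K.

ΔS_total = 44.7 J/K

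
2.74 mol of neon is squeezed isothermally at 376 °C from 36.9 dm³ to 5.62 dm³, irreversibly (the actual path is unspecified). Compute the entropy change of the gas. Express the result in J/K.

ΔS_gas = -42.9 J/K

Entropy is a state function, so ΔS_gas depends only on the end states.
For an isothermal ideal gas ΔS_gas = nR ln(V₂/V₁) = 2.74 × 8.314 × ln(5.62/36.9) = -42.9 J/K.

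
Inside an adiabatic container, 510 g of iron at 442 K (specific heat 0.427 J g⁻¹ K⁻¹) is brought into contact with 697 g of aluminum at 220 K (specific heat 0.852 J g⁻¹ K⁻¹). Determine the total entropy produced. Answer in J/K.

Energy balance: T_f = (m₁c₁T₁ + m₂c₂T₂)/(m₁c₁ + m₂c₂) = 279.57 K.
ΔS₁ = m₁c₁ ln(T_f/T₁) = 217.77 × ln(279.57/442) = -99.754 J/K.
ΔS₂ = m₂c₂ ln(T_f/T₂) = 593.844 × ln(279.57/220) = 142.29 J/K.
ΔS_total = -99.754 + 142.29 = 42.5 J/K.

ΔS_total = 42.5 J/K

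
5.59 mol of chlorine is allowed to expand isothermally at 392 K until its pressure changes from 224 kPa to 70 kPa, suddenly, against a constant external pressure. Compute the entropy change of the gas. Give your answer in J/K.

Entropy is a state function, so ΔS_gas depends only on the end states.
For an isothermal ideal gas ΔS_gas = nR ln(P₁/P₂) = 5.59 × 8.314 × ln(224/70) = 54.1 J/K.

ΔS_gas = 54.1 J/K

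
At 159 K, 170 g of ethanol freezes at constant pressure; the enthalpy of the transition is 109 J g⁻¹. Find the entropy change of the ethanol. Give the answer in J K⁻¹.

ΔS = -117 J/K

Heat released by the substance: Q = −mL = −170 × 109 = −18530 J.
At constant T, ΔS = Q_rev/T = −18530 / 159 = -117 J/K.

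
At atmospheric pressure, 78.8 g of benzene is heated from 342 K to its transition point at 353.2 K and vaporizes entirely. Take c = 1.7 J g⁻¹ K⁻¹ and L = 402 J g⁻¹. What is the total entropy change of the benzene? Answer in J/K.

Warming step: ΔS₁ = m c ln(T_tr/T_i) = 78.8 × 1.7 × ln(353.2/342) = 4.317 J/K.
Phase change: ΔS₂ = +mL/T_tr = 78.8 × 402 / 353.2 = 89.69 J/K.
ΔS_total = (4.317) + (89.69) = 94 J/K.

ΔS = 94 J/K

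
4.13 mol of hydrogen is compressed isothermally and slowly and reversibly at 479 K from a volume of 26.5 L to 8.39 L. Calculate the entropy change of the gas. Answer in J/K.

For an isothermal ideal gas ΔS_gas = nR ln(V₂/V₁) = 4.13 × 8.314 × ln(8.39/26.5) = -39.5 J/K.

ΔS_gas = -39.5 J/K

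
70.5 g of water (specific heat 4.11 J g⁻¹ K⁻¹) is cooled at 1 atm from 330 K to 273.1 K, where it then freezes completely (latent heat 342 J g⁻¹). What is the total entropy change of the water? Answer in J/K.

ΔS = -143 J/K

Cooling step: ΔS₁ = m c ln(T_tr/T_i) = 70.5 × 4.11 × ln(273.1/330) = -54.84 J/K.
Phase change: ΔS₂ = −mL/T_tr = −70.5 × 342 / 273.1 = -88.29 J/K.
ΔS_total = (-54.84) + (-88.29) = -143 J/K.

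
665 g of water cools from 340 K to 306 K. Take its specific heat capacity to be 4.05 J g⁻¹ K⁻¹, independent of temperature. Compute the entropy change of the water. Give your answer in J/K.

ΔS = ∫dQ_rev/T = m c ln(T₂/T₁) = 665 × 4.05 × ln(306/340) = -284 J/K.

ΔS = -284 J/K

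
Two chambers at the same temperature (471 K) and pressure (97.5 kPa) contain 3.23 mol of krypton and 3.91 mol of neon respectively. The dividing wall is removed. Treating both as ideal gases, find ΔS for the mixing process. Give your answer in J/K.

ΔS_mix = 40.9 J/K

Mole fractions: x_A = 3.23/7.14 = 0.452, x_B = 0.548.
ΔS_mix = −R(n_A ln x_A + n_B ln x_B) = −8.314 × (3.23 ln 0.452 + 3.91 ln 0.548) = 40.9 J/K.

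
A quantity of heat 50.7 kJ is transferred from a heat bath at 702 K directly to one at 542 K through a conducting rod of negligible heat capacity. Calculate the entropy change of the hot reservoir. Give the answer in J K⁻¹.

The hot reservoir loses heat Q, so ΔS_hot = −Q/T_H = −50700/702 = -72.2 J/K.

ΔS_hot = -72.2 J/K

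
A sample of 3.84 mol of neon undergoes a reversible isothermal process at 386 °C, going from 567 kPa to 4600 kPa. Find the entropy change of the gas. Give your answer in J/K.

ΔS_gas = -66.8 J/K

For an isothermal ideal gas ΔS_gas = nR ln(P₁/P₂) = 3.84 × 8.314 × ln(567/4600) = -66.8 J/K.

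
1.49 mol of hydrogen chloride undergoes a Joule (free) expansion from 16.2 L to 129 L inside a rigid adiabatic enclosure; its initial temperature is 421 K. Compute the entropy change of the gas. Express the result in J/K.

For an ideal gas in free expansion Q = 0 and W = 0, so T is unchanged.
Entropy is a state function; using a reversible isothermal path, ΔS_gas = nR ln(V₂/V₁) = 1.49 × 8.314 × ln(129/16.2) = 25.7 J/K.

ΔS_gas = 25.7 J/K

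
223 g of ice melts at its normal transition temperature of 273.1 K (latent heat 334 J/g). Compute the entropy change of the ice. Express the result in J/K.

Heat absorbed by the substance: Q = mL = 223 × 334 = 74482 J.
At constant T, ΔS = Q_rev/T = 74482 / 273.1 = 273 J/K.

ΔS = 273 J/K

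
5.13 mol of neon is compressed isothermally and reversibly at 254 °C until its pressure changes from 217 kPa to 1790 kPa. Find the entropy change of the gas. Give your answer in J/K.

For an isothermal ideal gas ΔS_gas = nR ln(P₁/P₂) = 5.13 × 8.314 × ln(217/1790) = -90 J/K.

ΔS_gas = -90 J/K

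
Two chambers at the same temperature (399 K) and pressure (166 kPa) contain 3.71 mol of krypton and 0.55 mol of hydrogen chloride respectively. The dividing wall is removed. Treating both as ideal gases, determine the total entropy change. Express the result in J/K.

ΔS_mix = 13.6 J/K

Mole fractions: x_A = 3.71/4.26 = 0.871, x_B = 0.129.
ΔS_mix = −R(n_A ln x_A + n_B ln x_B) = −8.314 × (3.71 ln 0.871 + 0.55 ln 0.129) = 13.6 J/K.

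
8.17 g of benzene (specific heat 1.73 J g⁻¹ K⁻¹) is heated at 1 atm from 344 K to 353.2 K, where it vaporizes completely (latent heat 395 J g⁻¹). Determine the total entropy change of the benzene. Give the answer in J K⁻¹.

Warming step: ΔS₁ = m c ln(T_tr/T_i) = 8.17 × 1.73 × ln(353.2/344) = 0.373 J/K.
Phase change: ΔS₂ = +mL/T_tr = 8.17 × 395 / 353.2 = 9.137 J/K.
ΔS_total = (0.373) + (9.137) = 9.51 J/K.

ΔS = 9.51 J/K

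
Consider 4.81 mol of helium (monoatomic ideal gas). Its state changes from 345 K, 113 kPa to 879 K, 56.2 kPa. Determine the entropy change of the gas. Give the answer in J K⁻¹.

ΔS = nC_p ln(T₂/T₁) − nR ln(P₂/P₁), with C_p = 5R/2 = 20.79 J mol⁻¹ K⁻¹ for a monoatomic ideal gas.
ΔS = 4.81 × [20.79 × ln(879/345) − 8.314 × ln(56.2/113)] = 121 J/K.

ΔS = 121 J/K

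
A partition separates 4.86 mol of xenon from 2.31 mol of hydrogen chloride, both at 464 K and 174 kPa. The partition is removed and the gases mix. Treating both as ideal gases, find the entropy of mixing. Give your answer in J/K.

Mole fractions: x_A = 4.86/7.17 = 0.678, x_B = 0.322.
ΔS_mix = −R(n_A ln x_A + n_B ln x_B) = −8.314 × (4.86 ln 0.678 + 2.31 ln 0.322) = 37.5 J/K.

ΔS_mix = 37.5 J/K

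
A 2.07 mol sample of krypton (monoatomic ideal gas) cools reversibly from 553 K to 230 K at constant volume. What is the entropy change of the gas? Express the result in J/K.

At constant volume, ΔS = nC_V ln(T₂/T₁) with C_V = 3R/2 = 12.47 J mol⁻¹ K⁻¹.
ΔS = 2.07 × 12.47 × ln(230/553) = -22.6 J/K.

ΔS = -22.6 J/K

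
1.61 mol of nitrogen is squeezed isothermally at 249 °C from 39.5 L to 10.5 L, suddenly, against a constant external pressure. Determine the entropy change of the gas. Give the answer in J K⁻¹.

Entropy is a state function, so ΔS_gas depends only on the end states.
For an isothermal ideal gas ΔS_gas = nR ln(V₂/V₁) = 1.61 × 8.314 × ln(10.5/39.5) = -17.7 J/K.

ΔS_gas = -17.7 J/K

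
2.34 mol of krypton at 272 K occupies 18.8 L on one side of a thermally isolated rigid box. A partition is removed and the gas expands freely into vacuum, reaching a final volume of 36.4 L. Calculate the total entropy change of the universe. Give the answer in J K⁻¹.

ΔS_universe = 12.9 J/K

For an ideal gas in free expansion Q = 0 and W = 0, so T is unchanged.
Entropy is a state function; using a reversible isothermal path, ΔS_gas = nR ln(V₂/V₁) = 2.34 × 8.314 × ln(36.4/18.8) = 12.9 J/K.
The insulated surroundings exchange no heat, so ΔS_surr = 0 and ΔS_universe = ΔS_gas.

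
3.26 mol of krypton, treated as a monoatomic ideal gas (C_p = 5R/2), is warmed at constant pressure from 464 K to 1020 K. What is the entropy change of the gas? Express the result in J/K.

ΔS = 53.4 J/K

At constant pressure, ΔS = nC_p ln(T₂/T₁) with C_p = 5R/2 = 20.79 J mol⁻¹ K⁻¹.
ΔS = 3.26 × 20.79 × ln(1020/464) = 53.4 J/K.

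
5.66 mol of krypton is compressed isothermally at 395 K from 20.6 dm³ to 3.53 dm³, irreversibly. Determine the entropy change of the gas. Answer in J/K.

Entropy is a state function, so ΔS_gas depends only on the end states.
For an isothermal ideal gas ΔS_gas = nR ln(V₂/V₁) = 5.66 × 8.314 × ln(3.53/20.6) = -83 J/K.

ΔS_gas = -83 J/K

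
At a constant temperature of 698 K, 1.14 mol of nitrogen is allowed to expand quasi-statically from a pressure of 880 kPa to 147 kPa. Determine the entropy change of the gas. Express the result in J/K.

For an isothermal ideal gas ΔS_gas = nR ln(P₁/P₂) = 1.14 × 8.314 × ln(880/147) = 17 J/K.

ΔS_gas = 17 J/K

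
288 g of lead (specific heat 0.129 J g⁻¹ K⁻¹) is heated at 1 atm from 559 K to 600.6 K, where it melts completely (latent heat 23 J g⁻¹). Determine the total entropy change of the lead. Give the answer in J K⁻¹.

Warming step: ΔS₁ = m c ln(T_tr/T_i) = 288 × 0.129 × ln(600.6/559) = 2.667 J/K.
Phase change: ΔS₂ = +mL/T_tr = 288 × 23 / 600.6 = 11.03 J/K.
ΔS_total = (2.667) + (11.03) = 13.7 J/K.

ΔS = 13.7 J/K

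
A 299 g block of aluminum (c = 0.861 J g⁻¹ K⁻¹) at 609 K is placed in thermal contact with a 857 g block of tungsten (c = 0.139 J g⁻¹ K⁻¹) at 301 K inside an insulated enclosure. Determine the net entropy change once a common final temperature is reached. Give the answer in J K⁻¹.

Energy balance: T_f = (m₁c₁T₁ + m₂c₂T₂)/(m₁c₁ + m₂c₂) = 511.57 K.
ΔS₁ = m₁c₁ ln(T_f/T₁) = 257.439 × ln(511.57/609) = -44.88 J/K.
ΔS₂ = m₂c₂ ln(T_f/T₂) = 119.123 × ln(511.57/301) = 63.18 J/K.
ΔS_total = -44.88 + 63.18 = 18.3 J/K.

ΔS_total = 18.3 J/K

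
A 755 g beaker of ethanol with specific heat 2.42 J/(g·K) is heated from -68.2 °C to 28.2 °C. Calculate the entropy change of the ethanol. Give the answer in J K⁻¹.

In kelvin: T₁ = 204.95 K, T₂ = 301.35 K. ΔS = ∫dQ_rev/T = m c ln(T₂/T₁) = 755 × 2.42 × ln(301.35/204.95) = 704 J/K.

ΔS = 704 J/K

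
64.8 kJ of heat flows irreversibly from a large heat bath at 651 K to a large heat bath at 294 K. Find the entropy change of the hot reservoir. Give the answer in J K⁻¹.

The hot reservoir loses heat Q, so ΔS_hot = −Q/T_H = −64800/651 = -99.5 J/K.

ΔS_hot = -99.5 J/K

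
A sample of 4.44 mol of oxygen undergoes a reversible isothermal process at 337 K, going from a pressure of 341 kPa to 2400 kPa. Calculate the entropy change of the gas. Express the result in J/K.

ΔS_gas = -72 J/K

For an isothermal ideal gas ΔS_gas = nR ln(P₁/P₂) = 4.44 × 8.314 × ln(341/2400) = -72 J/K.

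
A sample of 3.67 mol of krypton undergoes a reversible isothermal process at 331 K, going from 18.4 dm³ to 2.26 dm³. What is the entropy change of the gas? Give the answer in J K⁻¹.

ΔS_gas = -64 J/K

For an isothermal ideal gas ΔS_gas = nR ln(V₂/V₁) = 3.67 × 8.314 × ln(2.26/18.4) = -64 J/K.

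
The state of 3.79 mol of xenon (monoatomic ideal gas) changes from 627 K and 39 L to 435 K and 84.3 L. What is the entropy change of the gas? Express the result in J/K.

ΔS = 7.01 J/K

Entropy is a state function: ΔS = nC_V ln(T₂/T₁) + nR ln(V₂/V₁), with C_V = 3R/2 = 12.47 J mol⁻¹ K⁻¹ for a monoatomic ideal gas.
ΔS = 3.79 × [12.47 × ln(435/627) + 8.314 × ln(84.3/39)] = 7.01 J/K.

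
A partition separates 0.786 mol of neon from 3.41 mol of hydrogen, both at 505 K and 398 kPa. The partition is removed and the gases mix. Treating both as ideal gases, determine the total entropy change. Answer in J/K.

ΔS_mix = 16.8 J/K

Mole fractions: x_A = 0.786/4.2 = 0.187, x_B = 0.813.
ΔS_mix = −R(n_A ln x_A + n_B ln x_B) = −8.314 × (0.786 ln 0.187 + 3.41 ln 0.813) = 16.8 J/K.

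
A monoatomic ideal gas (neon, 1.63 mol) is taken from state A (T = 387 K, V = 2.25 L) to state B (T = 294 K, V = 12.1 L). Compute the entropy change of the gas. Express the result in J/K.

Entropy is a state function: ΔS = nC_V ln(T₂/T₁) + nR ln(V₂/V₁), with C_V = 3R/2 = 12.47 J mol⁻¹ K⁻¹ for a monoatomic ideal gas.
ΔS = 1.63 × [12.47 × ln(294/387) + 8.314 × ln(12.1/2.25)] = 17.2 J/K.

ΔS = 17.2 J/K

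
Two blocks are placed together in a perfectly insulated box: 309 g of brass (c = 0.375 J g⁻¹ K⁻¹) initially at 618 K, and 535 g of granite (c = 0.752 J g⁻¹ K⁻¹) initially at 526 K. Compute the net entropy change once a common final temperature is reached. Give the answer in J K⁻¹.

ΔS_total = 1.2 J/K

Energy balance: T_f = (m₁c₁T₁ + m₂c₂T₂)/(m₁c₁ + m₂c₂) = 546.57 K.
ΔS₁ = m₁c₁ ln(T_f/T₁) = 115.875 × ln(546.57/618) = -14.232 J/K.
ΔS₂ = m₂c₂ ln(T_f/T₂) = 402.32 × ln(546.57/526) = 15.435 J/K.
ΔS_total = -14.232 + 15.435 = 1.2 J/K.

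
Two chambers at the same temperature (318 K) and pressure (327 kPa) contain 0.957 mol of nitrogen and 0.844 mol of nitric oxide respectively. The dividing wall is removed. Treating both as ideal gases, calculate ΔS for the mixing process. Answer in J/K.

ΔS_mix = 10.3 J/K

Mole fractions: x_A = 0.957/1.8 = 0.531, x_B = 0.469.
ΔS_mix = −R(n_A ln x_A + n_B ln x_B) = −8.314 × (0.957 ln 0.531 + 0.844 ln 0.469) = 10.3 J/K.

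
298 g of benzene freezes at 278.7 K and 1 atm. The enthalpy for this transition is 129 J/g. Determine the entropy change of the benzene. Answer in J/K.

Heat released by the substance: Q = −mL = −298 × 129 = −38442 J.
At constant T, ΔS = Q_rev/T = −38442 / 278.7 = -138 J/K.

ΔS = -138 J/K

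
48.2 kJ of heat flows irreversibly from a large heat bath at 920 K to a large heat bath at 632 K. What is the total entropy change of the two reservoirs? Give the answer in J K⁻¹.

ΔS_hot = −Q/T_H = −48200/920 = -52.39 J/K and ΔS_cold = +Q/T_C = 48200/632 = 76.27 J/K.
ΔS_total = -52.39 + 76.27 = 23.9 J/K, positive as the second law requires.

ΔS_total = 23.9 J/K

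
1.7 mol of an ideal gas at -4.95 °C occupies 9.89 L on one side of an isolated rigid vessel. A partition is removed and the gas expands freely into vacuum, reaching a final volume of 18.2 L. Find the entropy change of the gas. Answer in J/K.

For an ideal gas in free expansion Q = 0 and W = 0, so T is unchanged.
Entropy is a state function; using a reversible isothermal path, ΔS_gas = nR ln(V₂/V₁) = 1.7 × 8.314 × ln(18.2/9.89) = 8.62 J/K.

ΔS_gas = 8.62 J/K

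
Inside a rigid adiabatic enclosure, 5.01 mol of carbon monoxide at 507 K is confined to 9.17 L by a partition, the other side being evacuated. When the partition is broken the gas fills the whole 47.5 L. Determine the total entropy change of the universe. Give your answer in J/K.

ΔS_universe = 68.5 J/K

For an ideal gas in free expansion Q = 0 and W = 0, so T is unchanged.
Entropy is a state function; using a reversible isothermal path, ΔS_gas = nR ln(V₂/V₁) = 5.01 × 8.314 × ln(47.5/9.17) = 68.5 J/K.
The insulated surroundings exchange no heat, so ΔS_surr = 0 and ΔS_universe = ΔS_gas.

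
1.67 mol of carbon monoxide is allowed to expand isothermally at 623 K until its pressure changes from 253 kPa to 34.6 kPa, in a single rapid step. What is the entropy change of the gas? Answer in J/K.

ΔS_gas = 27.6 J/K

Entropy is a state function, so ΔS_gas depends only on the end states.
For an isothermal ideal gas ΔS_gas = nR ln(P₁/P₂) = 1.67 × 8.314 × ln(253/34.6) = 27.6 J/K.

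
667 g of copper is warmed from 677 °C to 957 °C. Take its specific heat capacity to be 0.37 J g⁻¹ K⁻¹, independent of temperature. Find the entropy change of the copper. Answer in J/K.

ΔS = 63.7 J/K

In kelvin: T₁ = 950.15 K, T₂ = 1230.15 K. ΔS = ∫dQ_rev/T = m c ln(T₂/T₁) = 667 × 0.37 × ln(1230.15/950.15) = 63.7 J/K.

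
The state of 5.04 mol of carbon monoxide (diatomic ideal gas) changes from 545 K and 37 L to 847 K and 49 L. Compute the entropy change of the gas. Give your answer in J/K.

Entropy is a state function: ΔS = nC_V ln(T₂/T₁) + nR ln(V₂/V₁), with C_V = 5R/2 = 20.79 J mol⁻¹ K⁻¹ for a diatomic ideal gas.
ΔS = 5.04 × [20.79 × ln(847/545) + 8.314 × ln(49/37)] = 58 J/K.

ΔS = 58 J/K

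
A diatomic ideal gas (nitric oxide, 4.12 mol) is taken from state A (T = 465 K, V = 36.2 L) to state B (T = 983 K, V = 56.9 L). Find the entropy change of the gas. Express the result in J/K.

Entropy is a state function: ΔS = nC_V ln(T₂/T₁) + nR ln(V₂/V₁), with C_V = 5R/2 = 20.79 J mol⁻¹ K⁻¹ for a diatomic ideal gas.
ΔS = 4.12 × [20.79 × ln(983/465) + 8.314 × ln(56.9/36.2)] = 79.6 J/K.

ΔS = 79.6 J/K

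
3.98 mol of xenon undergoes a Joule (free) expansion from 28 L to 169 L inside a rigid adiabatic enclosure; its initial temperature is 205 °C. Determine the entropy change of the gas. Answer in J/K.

No heat is exchanged and no work is done, so the ideal-gas temperature stays constant.
Entropy is a state function; using a reversible isothermal path, ΔS_gas = nR ln(V₂/V₁) = 3.98 × 8.314 × ln(169/28) = 59.5 J/K.

ΔS_gas = 59.5 J/K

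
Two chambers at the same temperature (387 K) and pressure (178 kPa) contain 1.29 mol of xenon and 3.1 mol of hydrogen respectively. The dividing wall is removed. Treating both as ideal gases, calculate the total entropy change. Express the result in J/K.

ΔS_mix = 22.1 J/K

Mole fractions: x_A = 1.29/4.39 = 0.294, x_B = 0.706.
ΔS_mix = −R(n_A ln x_A + n_B ln x_B) = −8.314 × (1.29 ln 0.294 + 3.1 ln 0.706) = 22.1 J/K.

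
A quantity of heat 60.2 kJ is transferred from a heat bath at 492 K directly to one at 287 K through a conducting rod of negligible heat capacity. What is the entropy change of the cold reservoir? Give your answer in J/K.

The cold reservoir gains heat Q, so ΔS_cold = +Q/T_C = 60200/287 = 210 J/K.

ΔS_cold = 210 J/K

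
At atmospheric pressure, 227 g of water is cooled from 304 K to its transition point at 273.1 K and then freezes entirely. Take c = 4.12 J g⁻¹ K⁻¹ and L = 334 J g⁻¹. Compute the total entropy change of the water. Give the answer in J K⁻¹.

Cooling step: ΔS₁ = m c ln(T_tr/T_i) = 227 × 4.12 × ln(273.1/304) = -100.2 J/K.
Phase change: ΔS₂ = −mL/T_tr = −227 × 334 / 273.1 = -277.6 J/K.
ΔS_total = (-100.2) + (-277.6) = -378 J/K.

ΔS = -378 J/K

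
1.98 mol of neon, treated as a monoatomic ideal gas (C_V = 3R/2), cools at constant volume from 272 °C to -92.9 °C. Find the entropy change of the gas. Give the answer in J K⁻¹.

ΔS = -27.3 J/K

In kelvin: T₁ = 545.15 K, T₂ = 180.25 K. At constant volume, ΔS = nC_V ln(T₂/T₁) with C_V = 3R/2 = 12.47 J mol⁻¹ K⁻¹.
ΔS = 1.98 × 12.47 × ln(180.25/545.15) = -27.3 J/K.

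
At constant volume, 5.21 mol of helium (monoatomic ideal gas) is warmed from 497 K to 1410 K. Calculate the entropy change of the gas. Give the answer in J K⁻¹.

ΔS = 67.8 J/K

At constant volume, ΔS = nC_V ln(T₂/T₁) with C_V = 3R/2 = 12.47 J mol⁻¹ K⁻¹.
ΔS = 5.21 × 12.47 × ln(1410/497) = 67.8 J/K.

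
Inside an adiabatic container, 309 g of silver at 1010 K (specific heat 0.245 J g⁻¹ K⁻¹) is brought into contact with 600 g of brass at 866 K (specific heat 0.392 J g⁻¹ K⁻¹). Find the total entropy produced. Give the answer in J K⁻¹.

Energy balance: T_f = (m₁c₁T₁ + m₂c₂T₂)/(m₁c₁ + m₂c₂) = 901.06 K.
ΔS₁ = m₁c₁ ln(T_f/T₁) = 75.705 × ln(901.06/1010) = -8.64 J/K.
ΔS₂ = m₂c₂ ln(T_f/T₂) = 235.2 × ln(901.06/866) = 9.335 J/K.
ΔS_total = -8.64 + 9.335 = 0.695 J/K.

ΔS_total = 0.695 J/K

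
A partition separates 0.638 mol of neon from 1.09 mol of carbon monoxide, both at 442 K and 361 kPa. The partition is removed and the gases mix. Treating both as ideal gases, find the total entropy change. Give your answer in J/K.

ΔS_mix = 9.46 J/K

Mole fractions: x_A = 0.638/1.73 = 0.369, x_B = 0.631.
ΔS_mix = −R(n_A ln x_A + n_B ln x_B) = −8.314 × (0.638 ln 0.369 + 1.09 ln 0.631) = 9.46 J/K.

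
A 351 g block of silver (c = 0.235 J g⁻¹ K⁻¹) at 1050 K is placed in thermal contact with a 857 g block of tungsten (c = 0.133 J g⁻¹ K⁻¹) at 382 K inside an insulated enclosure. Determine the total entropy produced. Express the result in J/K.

ΔS_total = 24.8 J/K

Energy balance: T_f = (m₁c₁T₁ + m₂c₂T₂)/(m₁c₁ + m₂c₂) = 662.46 K.
ΔS₁ = m₁c₁ ln(T_f/T₁) = 82.485 × ln(662.46/1050) = -37.99 J/K.
ΔS₂ = m₂c₂ ln(T_f/T₂) = 113.981 × ln(662.46/382) = 62.75 J/K.
ΔS_total = -37.99 + 62.75 = 24.8 J/K.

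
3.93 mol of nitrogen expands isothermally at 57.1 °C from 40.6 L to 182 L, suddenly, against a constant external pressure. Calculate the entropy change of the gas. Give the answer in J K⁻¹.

Entropy is a state function, so ΔS_gas depends only on the end states.
For an isothermal ideal gas ΔS_gas = nR ln(V₂/V₁) = 3.93 × 8.314 × ln(182/40.6) = 49 J/K.

ΔS_gas = 49 J/K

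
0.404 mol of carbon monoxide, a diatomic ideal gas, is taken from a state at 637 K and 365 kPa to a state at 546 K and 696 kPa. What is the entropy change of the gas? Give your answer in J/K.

ΔS = -3.98 J/K

ΔS = nC_p ln(T₂/T₁) − nR ln(P₂/P₁), with C_p = 7R/2 = 29.1 J mol⁻¹ K⁻¹ for a diatomic ideal gas.
ΔS = 0.404 × [29.1 × ln(546/637) − 8.314 × ln(696/365)] = -3.98 J/K.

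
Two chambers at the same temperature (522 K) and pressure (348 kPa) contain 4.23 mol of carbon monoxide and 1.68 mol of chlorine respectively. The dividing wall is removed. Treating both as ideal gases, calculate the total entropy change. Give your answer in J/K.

ΔS_mix = 29.3 J/K

Mole fractions: x_A = 4.23/5.91 = 0.716, x_B = 0.284.
ΔS_mix = −R(n_A ln x_A + n_B ln x_B) = −8.314 × (4.23 ln 0.716 + 1.68 ln 0.284) = 29.3 J/K.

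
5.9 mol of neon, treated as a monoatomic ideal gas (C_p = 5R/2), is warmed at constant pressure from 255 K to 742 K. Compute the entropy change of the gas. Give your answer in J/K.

ΔS = 131 J/K

At constant pressure, ΔS = nC_p ln(T₂/T₁) with C_p = 5R/2 = 20.79 J mol⁻¹ K⁻¹.
ΔS = 5.9 × 20.79 × ln(742/255) = 131 J/K.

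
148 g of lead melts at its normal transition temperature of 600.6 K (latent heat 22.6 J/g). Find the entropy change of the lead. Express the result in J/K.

ΔS = 5.57 J/K

Heat absorbed by the substance: Q = mL = 148 × 22.6 = 3344.8 J.
At constant T, ΔS = Q_rev/T = 3344.8 / 600.6 = 5.57 J/K.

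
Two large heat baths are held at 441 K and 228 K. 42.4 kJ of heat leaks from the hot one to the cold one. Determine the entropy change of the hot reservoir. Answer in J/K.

ΔS_hot = -96.1 J/K

The hot reservoir loses heat Q, so ΔS_hot = −Q/T_H = −42400/441 = -96.1 J/K.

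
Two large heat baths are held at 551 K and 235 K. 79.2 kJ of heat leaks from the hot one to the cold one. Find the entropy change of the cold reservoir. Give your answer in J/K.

ΔS_cold = 337 J/K

The cold reservoir gains heat Q, so ΔS_cold = +Q/T_C = 79200/235 = 337 J/K.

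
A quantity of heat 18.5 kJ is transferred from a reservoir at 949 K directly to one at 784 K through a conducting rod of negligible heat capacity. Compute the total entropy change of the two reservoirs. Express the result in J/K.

ΔS_total = 4.1 J/K

ΔS_hot = −Q/T_H = −18500/949 = -19.494 J/K and ΔS_cold = +Q/T_C = 18500/784 = 23.597 J/K.
ΔS_total = -19.494 + 23.597 = 4.1 J/K, positive as the second law requires.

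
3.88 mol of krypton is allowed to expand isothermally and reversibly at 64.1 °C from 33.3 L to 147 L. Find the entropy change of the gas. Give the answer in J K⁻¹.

ΔS_gas = 47.9 J/K

For an isothermal ideal gas ΔS_gas = nR ln(V₂/V₁) = 3.88 × 8.314 × ln(147/33.3) = 47.9 J/K.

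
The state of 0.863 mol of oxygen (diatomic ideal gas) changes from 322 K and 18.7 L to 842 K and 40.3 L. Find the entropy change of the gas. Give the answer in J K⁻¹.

ΔS = 22.8 J/K

Entropy is a state function: ΔS = nC_V ln(T₂/T₁) + nR ln(V₂/V₁), with C_V = 5R/2 = 20.79 J mol⁻¹ K⁻¹ for a diatomic ideal gas.
ΔS = 0.863 × [20.79 × ln(842/322) + 8.314 × ln(40.3/18.7)] = 22.8 J/K.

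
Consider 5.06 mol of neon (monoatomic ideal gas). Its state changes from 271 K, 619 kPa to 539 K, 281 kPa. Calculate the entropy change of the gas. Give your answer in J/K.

ΔS = 106 J/K

ΔS = nC_p ln(T₂/T₁) − nR ln(P₂/P₁), with C_p = 5R/2 = 20.79 J mol⁻¹ K⁻¹ for a monoatomic ideal gas.
ΔS = 5.06 × [20.79 × ln(539/271) − 8.314 × ln(281/619)] = 106 J/K.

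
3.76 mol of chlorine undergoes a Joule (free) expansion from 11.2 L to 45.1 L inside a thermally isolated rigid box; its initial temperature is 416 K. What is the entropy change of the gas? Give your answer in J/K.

For an ideal gas in free expansion Q = 0 and W = 0, so T is unchanged.
Entropy is a state function; using a reversible isothermal path, ΔS_gas = nR ln(V₂/V₁) = 3.76 × 8.314 × ln(45.1/11.2) = 43.5 J/K.

ΔS_gas = 43.5 J/K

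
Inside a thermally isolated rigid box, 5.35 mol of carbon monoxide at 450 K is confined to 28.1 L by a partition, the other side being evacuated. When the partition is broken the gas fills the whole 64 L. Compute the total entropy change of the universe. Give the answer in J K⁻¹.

ΔS_universe = 36.6 J/K

For an ideal gas in free expansion Q = 0 and W = 0, so T is unchanged.
Entropy is a state function; using a reversible isothermal path, ΔS_gas = nR ln(V₂/V₁) = 5.35 × 8.314 × ln(64/28.1) = 36.6 J/K.
The insulated surroundings exchange no heat, so ΔS_surr = 0 and ΔS_universe = ΔS_gas.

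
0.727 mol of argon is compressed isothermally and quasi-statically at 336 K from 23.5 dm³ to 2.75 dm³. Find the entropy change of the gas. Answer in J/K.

ΔS_gas = -13 J/K

For an isothermal ideal gas ΔS_gas = nR ln(V₂/V₁) = 0.727 × 8.314 × ln(2.75/23.5) = -13 J/K.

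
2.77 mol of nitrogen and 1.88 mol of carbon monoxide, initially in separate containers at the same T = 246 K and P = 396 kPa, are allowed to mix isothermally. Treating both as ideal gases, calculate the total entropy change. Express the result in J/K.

Mole fractions: x_A = 2.77/4.65 = 0.596, x_B = 0.404.
ΔS_mix = −R(n_A ln x_A + n_B ln x_B) = −8.314 × (2.77 ln 0.596 + 1.88 ln 0.404) = 26.1 J/K.

ΔS_mix = 26.1 J/K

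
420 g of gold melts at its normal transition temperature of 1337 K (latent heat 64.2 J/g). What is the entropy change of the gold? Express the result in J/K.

ΔS = 20.2 J/K

Heat absorbed by the substance: Q = mL = 420 × 64.2 = 26964 J.
At constant T, ΔS = Q_rev/T = 26964 / 1337 = 20.2 J/K.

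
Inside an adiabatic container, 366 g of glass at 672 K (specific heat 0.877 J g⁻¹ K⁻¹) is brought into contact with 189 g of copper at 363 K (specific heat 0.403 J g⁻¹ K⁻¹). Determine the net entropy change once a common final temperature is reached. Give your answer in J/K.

Energy balance: T_f = (m₁c₁T₁ + m₂c₂T₂)/(m₁c₁ + m₂c₂) = 612.74 K.
ΔS₁ = m₁c₁ ln(T_f/T₁) = 320.982 × ln(612.74/672) = -29.633 J/K.
ΔS₂ = m₂c₂ ln(T_f/T₂) = 76.167 × ln(612.74/363) = 39.876 J/K.
ΔS_total = -29.633 + 39.876 = 10.2 J/K.

ΔS_total = 10.2 J/K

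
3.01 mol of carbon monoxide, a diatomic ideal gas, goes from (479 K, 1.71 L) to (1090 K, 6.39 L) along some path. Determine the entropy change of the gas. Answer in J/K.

Entropy is a state function: ΔS = nC_V ln(T₂/T₁) + nR ln(V₂/V₁), with C_V = 5R/2 = 20.79 J mol⁻¹ K⁻¹ for a diatomic ideal gas.
ΔS = 3.01 × [20.79 × ln(1090/479) + 8.314 × ln(6.39/1.71)] = 84.4 J/K.

ΔS = 84.4 J/K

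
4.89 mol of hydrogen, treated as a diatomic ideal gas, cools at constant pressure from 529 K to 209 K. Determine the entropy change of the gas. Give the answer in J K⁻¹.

ΔS = -132 J/K

At constant pressure, ΔS = nC_p ln(T₂/T₁) with C_p = 7R/2 = 29.1 J mol⁻¹ K⁻¹.
ΔS = 4.89 × 29.1 × ln(209/529) = -132 J/K.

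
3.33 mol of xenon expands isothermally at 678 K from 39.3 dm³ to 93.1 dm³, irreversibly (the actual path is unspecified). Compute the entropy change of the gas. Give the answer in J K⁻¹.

Entropy is a state function, so ΔS_gas depends only on the end states.
For an isothermal ideal gas ΔS_gas = nR ln(V₂/V₁) = 3.33 × 8.314 × ln(93.1/39.3) = 23.9 J/K.

ΔS_gas = 23.9 J/K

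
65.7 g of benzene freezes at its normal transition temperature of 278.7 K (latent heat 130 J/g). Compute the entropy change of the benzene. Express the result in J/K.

ΔS = -30.6 J/K

Heat released by the substance: Q = −mL = −65.7 × 130 = −8541 J.
At constant T, ΔS = Q_rev/T = −8541 / 278.7 = -30.6 J/K.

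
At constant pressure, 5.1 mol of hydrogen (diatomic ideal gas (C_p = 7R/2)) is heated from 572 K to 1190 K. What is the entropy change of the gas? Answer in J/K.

ΔS = 109 J/K

At constant pressure, ΔS = nC_p ln(T₂/T₁) with C_p = 7R/2 = 29.1 J mol⁻¹ K⁻¹.
ΔS = 5.1 × 29.1 × ln(1190/572) = 109 J/K.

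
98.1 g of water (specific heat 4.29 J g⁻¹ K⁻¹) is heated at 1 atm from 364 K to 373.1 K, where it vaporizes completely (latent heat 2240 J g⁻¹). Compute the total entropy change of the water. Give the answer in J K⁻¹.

ΔS = 599 J/K

Warming step: ΔS₁ = m c ln(T_tr/T_i) = 98.1 × 4.29 × ln(373.1/364) = 10.39 J/K.
Phase change: ΔS₂ = +mL/T_tr = 98.1 × 2240 / 373.1 = 589 J/K.
ΔS_total = (10.39) + (589) = 599 J/K.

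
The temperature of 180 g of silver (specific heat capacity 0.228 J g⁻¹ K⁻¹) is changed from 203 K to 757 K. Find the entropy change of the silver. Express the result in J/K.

ΔS = ∫dQ_rev/T = m c ln(T₂/T₁) = 180 × 0.228 × ln(757/203) = 54 J/K.

ΔS = 54 J/K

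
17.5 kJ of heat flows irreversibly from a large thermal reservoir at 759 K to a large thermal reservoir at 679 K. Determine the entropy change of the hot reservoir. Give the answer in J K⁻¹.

ΔS_hot = -23.1 J/K

The hot reservoir loses heat Q, so ΔS_hot = −Q/T_H = −17500/759 = -23.1 J/K.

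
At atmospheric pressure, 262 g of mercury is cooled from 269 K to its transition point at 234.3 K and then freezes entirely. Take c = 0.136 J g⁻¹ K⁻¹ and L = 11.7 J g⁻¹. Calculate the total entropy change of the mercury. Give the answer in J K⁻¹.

ΔS = -18 J/K

Cooling step: ΔS₁ = m c ln(T_tr/T_i) = 262 × 0.136 × ln(234.3/269) = -4.921 J/K.
Phase change: ΔS₂ = −mL/T_tr = −262 × 11.7 / 234.3 = -13.08 J/K.
ΔS_total = (-4.921) + (-13.08) = -18 J/K.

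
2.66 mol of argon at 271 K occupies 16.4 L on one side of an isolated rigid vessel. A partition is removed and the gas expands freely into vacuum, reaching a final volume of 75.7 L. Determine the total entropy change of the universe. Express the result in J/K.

No heat is exchanged and no work is done, so the ideal-gas temperature stays constant.
Entropy is a state function; using a reversible isothermal path, ΔS_gas = nR ln(V₂/V₁) = 2.66 × 8.314 × ln(75.7/16.4) = 33.8 J/K.
The insulated surroundings exchange no heat, so ΔS_surr = 0 and ΔS_universe = ΔS_gas.

ΔS_universe = 33.8 J/K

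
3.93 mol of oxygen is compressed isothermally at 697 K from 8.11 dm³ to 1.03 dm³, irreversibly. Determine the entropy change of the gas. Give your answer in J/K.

ΔS_gas = -67.4 J/K

Entropy is a state function, so ΔS_gas depends only on the end states.
For an isothermal ideal gas ΔS_gas = nR ln(V₂/V₁) = 3.93 × 8.314 × ln(1.03/8.11) = -67.4 J/K.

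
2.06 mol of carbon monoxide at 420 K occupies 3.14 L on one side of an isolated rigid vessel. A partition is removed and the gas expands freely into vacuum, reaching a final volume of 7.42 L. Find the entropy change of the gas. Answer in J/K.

No heat is exchanged and no work is done, so the ideal-gas temperature stays constant.
Entropy is a state function; using a reversible isothermal path, ΔS_gas = nR ln(V₂/V₁) = 2.06 × 8.314 × ln(7.42/3.14) = 14.7 J/K.

ΔS_gas = 14.7 J/K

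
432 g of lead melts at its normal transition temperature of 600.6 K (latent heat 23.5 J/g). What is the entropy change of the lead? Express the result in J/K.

ΔS = 16.9 J/K

Heat absorbed by the substance: Q = mL = 432 × 23.5 = 10152 J.
At constant T, ΔS = Q_rev/T = 10152 / 600.6 = 16.9 J/K.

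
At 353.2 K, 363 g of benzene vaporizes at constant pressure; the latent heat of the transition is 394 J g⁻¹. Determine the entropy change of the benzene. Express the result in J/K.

ΔS = 405 J/K

Heat absorbed by the substance: Q = mL = 363 × 394 = 143022 J.
At constant T, ΔS = Q_rev/T = 143022 / 353.2 = 405 J/K.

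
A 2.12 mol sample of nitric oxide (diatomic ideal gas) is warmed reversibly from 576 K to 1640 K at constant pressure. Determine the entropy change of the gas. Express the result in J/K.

At constant pressure, ΔS = nC_p ln(T₂/T₁) with C_p = 7R/2 = 29.1 J mol⁻¹ K⁻¹.
ΔS = 2.12 × 29.1 × ln(1640/576) = 64.5 J/K.

ΔS = 64.5 J/K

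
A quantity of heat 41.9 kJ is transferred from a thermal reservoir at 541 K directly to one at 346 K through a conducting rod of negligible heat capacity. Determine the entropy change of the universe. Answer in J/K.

ΔS_hot = −Q/T_H = −41900/541 = -77.45 J/K and ΔS_cold = +Q/T_C = 41900/346 = 121.1 J/K.
ΔS_total = -77.45 + 121.1 = 43.6 J/K, positive as the second law requires.

ΔS_total = 43.6 J/K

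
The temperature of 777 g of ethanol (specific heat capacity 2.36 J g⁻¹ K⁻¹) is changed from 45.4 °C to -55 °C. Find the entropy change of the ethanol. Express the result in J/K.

In kelvin: T₁ = 318.55 K, T₂ = 218.15 K. ΔS = ∫dQ_rev/T = m c ln(T₂/T₁) = 777 × 2.36 × ln(218.15/318.55) = -694 J/K.

ΔS = -694 J/K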